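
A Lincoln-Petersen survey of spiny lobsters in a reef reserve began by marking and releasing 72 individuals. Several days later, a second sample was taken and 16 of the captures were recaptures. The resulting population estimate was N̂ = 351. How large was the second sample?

From N = M·C/R: C = N·R / M = 351·16 / 72 = 5616 / 72 = 78.

C = 78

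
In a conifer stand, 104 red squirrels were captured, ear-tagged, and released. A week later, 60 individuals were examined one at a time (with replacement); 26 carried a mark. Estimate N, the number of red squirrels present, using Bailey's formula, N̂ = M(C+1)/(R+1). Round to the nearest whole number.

N̂ = 104·(60+1)/(26+1) = 104·61/27 = 6344/27 ≈ 235.0 → 235

N ≈ 235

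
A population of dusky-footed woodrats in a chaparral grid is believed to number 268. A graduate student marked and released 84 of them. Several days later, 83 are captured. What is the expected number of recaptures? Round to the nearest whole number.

expected recaptures ≈ 26

Expected recaptures E[R] = M·C / N.
E[R] = 84 × 83 / 268 = 6972 / 268 ≈ 26.0 → 26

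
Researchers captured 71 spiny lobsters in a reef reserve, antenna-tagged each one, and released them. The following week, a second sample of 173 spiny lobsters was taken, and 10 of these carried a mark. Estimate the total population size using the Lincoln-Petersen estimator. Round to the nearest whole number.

N = (71 × 173) / 10 = 12283 / 10 ≈ 1228.3 → 1228

N ≈ 1228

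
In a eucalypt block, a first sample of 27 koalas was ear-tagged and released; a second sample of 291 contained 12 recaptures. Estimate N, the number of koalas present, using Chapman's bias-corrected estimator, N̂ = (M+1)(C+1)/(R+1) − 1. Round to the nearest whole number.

N̂ = (27+1)(291+1)/(12+1) − 1 = 28·292/13 − 1
= 8176/13 − 1 ≈ 628.9 − 1 ≈ 627.9 → 628

N ≈ 628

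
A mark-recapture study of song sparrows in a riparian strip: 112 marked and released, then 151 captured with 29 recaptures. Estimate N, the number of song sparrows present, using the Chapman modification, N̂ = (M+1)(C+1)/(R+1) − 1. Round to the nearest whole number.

N ≈ 572

N̂ = (112+1)(151+1)/(29+1) − 1 = 113·152/30 − 1
= 17176/30 − 1 ≈ 572.5 − 1 ≈ 571.5 → 572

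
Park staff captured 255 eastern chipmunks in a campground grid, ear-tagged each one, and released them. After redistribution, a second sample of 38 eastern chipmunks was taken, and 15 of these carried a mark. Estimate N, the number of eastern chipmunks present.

If marked individuals mix randomly, R/C ≈ M/N, giving N ≈ M·C/R.
N = (255 × 38) / 15 = 9690 / 15 = 646

N = 646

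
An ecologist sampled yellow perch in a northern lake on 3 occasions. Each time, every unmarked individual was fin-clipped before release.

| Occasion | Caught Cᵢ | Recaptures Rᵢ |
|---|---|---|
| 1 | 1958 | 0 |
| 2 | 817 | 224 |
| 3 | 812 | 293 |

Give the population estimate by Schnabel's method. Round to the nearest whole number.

N ≈ 7101

Marked at large before each occasion: Mᵢ = Σⱼ<ᵢ (Cⱼ − Rⱼ) → M1=0, M2=1958, M3=2551
Σ MᵢCᵢ = 0·1958 + 1958·817 + 2551·812 = 0 + 1599686 + 2071412 = 3671098
Σ Rᵢ = 0 + 224 + 293 = 517
N̂ = 3671098 / 517 ≈ 7100.8 → 7101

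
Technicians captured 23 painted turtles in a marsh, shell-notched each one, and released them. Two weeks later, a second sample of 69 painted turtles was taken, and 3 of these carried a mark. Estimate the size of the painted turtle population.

N = 529

Lincoln-Petersen assumes M/N = R/C, so N = M·C / R.
N = (23 × 69) / 3 = 1587 / 3 = 529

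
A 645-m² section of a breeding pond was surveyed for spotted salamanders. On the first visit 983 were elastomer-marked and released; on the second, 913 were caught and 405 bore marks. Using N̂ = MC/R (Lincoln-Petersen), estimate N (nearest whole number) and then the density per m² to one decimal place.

N̂ = 983·913/405 = 897479/405 ≈ 2216.0 → 2216
Density = N̂ / area = 2216 / 645 ≈ 3.44 → 3.4 per m²

density ≈ 3.4 spotted salamanders per m²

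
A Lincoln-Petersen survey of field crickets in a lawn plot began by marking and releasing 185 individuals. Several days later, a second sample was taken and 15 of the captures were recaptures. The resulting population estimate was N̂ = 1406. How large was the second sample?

From N = M·C/R: C = N·R / M = 1406·15 / 185 = 21090 / 185 = 114.

C = 114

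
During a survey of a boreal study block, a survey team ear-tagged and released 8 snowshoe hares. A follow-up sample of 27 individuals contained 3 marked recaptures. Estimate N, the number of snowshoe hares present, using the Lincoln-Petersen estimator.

N = (8 × 27) / 3 = 216 / 3 = 72

N = 72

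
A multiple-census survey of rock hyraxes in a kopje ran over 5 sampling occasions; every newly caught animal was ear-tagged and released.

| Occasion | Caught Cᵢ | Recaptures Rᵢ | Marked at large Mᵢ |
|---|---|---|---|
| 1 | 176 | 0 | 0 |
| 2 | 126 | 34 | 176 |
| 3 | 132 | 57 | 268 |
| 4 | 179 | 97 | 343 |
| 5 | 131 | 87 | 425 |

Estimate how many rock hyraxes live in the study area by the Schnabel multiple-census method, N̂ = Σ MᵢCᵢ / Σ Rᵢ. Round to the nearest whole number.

Σ MᵢCᵢ = 0·176 + 176·126 + 268·132 + 343·179 + 425·131 = 0 + 22176 + 35376 + 61397 + 55675 = 174624
Σ Rᵢ = 0 + 34 + 57 + 97 + 87 = 275
N̂ = 174624 / 275 ≈ 635.0 → 635

N ≈ 635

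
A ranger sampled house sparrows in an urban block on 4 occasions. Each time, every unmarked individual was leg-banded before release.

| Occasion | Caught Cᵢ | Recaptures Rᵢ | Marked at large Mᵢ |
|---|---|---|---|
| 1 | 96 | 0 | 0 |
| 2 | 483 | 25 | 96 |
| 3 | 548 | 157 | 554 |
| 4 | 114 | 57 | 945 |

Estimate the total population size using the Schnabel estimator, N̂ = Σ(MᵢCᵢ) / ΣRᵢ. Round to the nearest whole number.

Σ MᵢCᵢ = 0·96 + 96·483 + 554·548 + 945·114 = 0 + 46368 + 303592 + 107730 = 457690
Σ Rᵢ = 0 + 25 + 157 + 57 = 239
N̂ = 457690 / 239 ≈ 1915.0 → 1915

N ≈ 1915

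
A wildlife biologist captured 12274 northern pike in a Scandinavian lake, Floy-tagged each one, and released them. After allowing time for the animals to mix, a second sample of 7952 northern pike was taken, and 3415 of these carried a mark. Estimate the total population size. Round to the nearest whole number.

N ≈ 28,581

N = (12274 × 7952) / 3415 = 97602848 / 3415 ≈ 28580.6 → 28581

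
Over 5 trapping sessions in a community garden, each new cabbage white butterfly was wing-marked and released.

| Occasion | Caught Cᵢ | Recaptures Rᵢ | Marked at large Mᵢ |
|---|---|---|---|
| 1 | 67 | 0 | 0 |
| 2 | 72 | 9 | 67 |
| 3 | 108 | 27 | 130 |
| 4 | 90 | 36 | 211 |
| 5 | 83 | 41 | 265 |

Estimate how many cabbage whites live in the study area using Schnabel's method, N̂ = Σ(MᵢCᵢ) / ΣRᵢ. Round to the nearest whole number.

N ≈ 530

Σ MᵢCᵢ = 0·67 + 67·72 + 130·108 + 211·90 + 265·83 = 0 + 4824 + 14040 + 18990 + 21995 = 59849
Σ Rᵢ = 0 + 9 + 27 + 36 + 41 = 113
N̂ = 59849 / 113 ≈ 529.6 → 530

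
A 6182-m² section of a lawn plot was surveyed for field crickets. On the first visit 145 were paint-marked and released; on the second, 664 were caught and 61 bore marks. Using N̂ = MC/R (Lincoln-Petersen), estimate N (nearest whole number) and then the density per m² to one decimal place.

density ≈ 0.3 field crickets per m²

N̂ = 145·664/61 = 96280/61 ≈ 1578.4 → 1578
Density = N̂ / area = 1578 / 6182 ≈ 0.26 → 0.3 per m²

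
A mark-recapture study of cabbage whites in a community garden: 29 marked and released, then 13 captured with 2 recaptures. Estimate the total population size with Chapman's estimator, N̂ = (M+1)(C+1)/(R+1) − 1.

N = 139

N̂ = (29+1)(13+1)/(2+1) − 1 = 30·14/3 − 1
= 420/3 − 1 = 140 − 1 = 139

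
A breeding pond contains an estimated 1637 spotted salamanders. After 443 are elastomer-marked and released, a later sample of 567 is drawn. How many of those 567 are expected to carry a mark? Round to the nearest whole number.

The marked fraction of the population is 443/1637, so in a sample of 567 expect C·(M/N) marked.
E[R] = 443 × 567 / 1637 = 251181 / 1637 ≈ 153.4 → 153

expected recaptures ≈ 153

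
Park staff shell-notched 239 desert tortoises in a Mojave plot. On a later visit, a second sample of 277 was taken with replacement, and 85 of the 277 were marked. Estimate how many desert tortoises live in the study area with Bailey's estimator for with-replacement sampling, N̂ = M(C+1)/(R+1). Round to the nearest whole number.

N̂ = 239·(277+1)/(85+1) = 239·278/86 = 66442/86 ≈ 772.6 → 773

N ≈ 773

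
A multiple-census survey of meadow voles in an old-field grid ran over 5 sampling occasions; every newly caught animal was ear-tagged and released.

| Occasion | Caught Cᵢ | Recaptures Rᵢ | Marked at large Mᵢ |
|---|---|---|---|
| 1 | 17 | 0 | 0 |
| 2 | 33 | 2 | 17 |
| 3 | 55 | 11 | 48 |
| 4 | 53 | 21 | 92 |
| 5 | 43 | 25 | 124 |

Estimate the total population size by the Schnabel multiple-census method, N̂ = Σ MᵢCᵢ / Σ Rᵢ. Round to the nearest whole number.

N ≈ 227

Σ MᵢCᵢ = 0·17 + 17·33 + 48·55 + 92·53 + 124·43 = 0 + 561 + 2640 + 4876 + 5332 = 13409
Σ Rᵢ = 0 + 2 + 11 + 21 + 25 = 59
N̂ = 13409 / 59 ≈ 227.3 → 227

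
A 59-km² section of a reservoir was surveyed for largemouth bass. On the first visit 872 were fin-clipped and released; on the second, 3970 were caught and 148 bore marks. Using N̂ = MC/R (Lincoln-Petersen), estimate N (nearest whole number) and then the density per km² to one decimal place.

N̂ = 872·3970/148 = 3461840/148 ≈ 23390.8 → 23391
Density = N̂ / area = 23391 / 59 ≈ 396.46 → 396.5 per km²

density ≈ 396.5 largemouth bass per km²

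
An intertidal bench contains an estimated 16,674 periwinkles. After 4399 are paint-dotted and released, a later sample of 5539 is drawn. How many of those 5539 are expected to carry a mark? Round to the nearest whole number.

Expected recaptures E[R] = M·C / N.
E[R] = 4399 × 5539 / 16674 = 24366061 / 16674 ≈ 1461.3 → 1461

expected recaptures ≈ 1461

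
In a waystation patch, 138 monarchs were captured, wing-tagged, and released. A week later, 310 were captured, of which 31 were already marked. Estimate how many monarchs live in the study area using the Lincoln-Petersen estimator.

The marked fraction in the recapture sample should equal the marked fraction in the population: 31/310 = 138/N.
N = (138 × 310) / 31 = 42780 / 31 = 1380

N = 1380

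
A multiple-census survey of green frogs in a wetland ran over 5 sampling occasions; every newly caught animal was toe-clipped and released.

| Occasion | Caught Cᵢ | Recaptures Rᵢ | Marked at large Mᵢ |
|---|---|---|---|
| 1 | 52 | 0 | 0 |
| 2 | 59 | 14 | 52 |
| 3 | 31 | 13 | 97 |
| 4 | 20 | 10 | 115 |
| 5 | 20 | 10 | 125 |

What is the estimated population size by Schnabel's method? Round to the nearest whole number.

Σ MᵢCᵢ = 0·52 + 52·59 + 97·31 + 115·20 + 125·20 = 0 + 3068 + 3007 + 2300 + 2500 = 10875
Σ Rᵢ = 0 + 14 + 13 + 10 + 10 = 47
N̂ = 10875 / 47 ≈ 231.4 → 231

N ≈ 231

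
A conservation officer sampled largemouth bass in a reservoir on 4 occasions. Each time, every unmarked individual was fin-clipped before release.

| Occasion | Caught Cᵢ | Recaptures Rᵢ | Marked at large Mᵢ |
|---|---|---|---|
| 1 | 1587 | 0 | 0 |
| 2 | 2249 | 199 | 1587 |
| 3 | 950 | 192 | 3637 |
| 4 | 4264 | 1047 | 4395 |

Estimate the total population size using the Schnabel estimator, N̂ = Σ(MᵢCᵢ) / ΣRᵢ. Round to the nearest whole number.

Σ MᵢCᵢ = 0·1587 + 1587·2249 + 3637·950 + 4395·4264 = 0 + 3569163 + 3455150 + 18740280 = 25764593
Σ Rᵢ = 0 + 199 + 192 + 1047 = 1438
N̂ = 25764593 / 1438 ≈ 17917.0 → 17917

N ≈ 17,917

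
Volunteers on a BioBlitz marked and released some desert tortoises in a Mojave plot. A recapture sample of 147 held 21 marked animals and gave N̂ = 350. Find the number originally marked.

From N = M·C/R: M = N·R / C = 350·21 / 147 = 7350 / 147 = 50.

M = 50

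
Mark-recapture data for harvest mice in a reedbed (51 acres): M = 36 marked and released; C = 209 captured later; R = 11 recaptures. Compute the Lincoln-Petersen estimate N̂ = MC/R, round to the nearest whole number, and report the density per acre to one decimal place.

N̂ = 36·209/11 = 7524/11 = 684
Density = N̂ / area = 684 / 51 ≈ 13.41 → 13.4 per acre

density ≈ 13.4 harvest mice per acre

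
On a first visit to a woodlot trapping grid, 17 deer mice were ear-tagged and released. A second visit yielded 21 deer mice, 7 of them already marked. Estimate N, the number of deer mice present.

N = 51

N = (17 × 21) / 7 = 357 / 7 = 51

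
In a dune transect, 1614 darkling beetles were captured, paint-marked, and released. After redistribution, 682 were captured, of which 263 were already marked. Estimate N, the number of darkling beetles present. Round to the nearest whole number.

N ≈ 4185

N = (1614 × 682) / 263 = 1100748 / 263 ≈ 4185.4 → 4185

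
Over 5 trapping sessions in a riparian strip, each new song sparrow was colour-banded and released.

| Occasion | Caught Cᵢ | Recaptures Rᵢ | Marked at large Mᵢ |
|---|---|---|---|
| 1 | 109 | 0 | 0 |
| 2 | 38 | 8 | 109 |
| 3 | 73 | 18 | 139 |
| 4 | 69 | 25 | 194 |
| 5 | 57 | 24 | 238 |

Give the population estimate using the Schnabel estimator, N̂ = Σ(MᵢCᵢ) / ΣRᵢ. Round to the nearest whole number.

Σ MᵢCᵢ = 0·109 + 109·38 + 139·73 + 194·69 + 238·57 = 0 + 4142 + 10147 + 13386 + 13566 = 41241
Σ Rᵢ = 0 + 8 + 18 + 25 + 24 = 75
N̂ = 41241 / 75 ≈ 549.9 → 550

N ≈ 550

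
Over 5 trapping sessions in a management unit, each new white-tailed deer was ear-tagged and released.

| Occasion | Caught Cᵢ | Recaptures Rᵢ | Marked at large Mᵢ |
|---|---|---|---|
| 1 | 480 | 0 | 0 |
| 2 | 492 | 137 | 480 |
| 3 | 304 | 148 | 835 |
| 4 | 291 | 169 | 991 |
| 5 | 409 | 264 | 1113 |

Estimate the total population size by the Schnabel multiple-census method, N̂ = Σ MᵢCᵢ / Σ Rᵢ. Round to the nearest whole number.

N ≈ 1718

Σ MᵢCᵢ = 0·480 + 480·492 + 835·304 + 991·291 + 1113·409 = 0 + 236160 + 253840 + 288381 + 455217 = 1233598
Σ Rᵢ = 0 + 137 + 148 + 169 + 264 = 718
N̂ = 1233598 / 718 ≈ 1718.1 → 1718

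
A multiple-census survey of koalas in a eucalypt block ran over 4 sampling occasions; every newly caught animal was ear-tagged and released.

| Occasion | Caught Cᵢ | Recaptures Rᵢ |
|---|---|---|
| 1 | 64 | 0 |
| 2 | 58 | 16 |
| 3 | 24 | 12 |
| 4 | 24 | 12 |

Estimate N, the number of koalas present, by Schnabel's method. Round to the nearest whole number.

Marked at large before each occasion: Mᵢ = Σⱼ<ᵢ (Cⱼ − Rⱼ) → M1=0, M2=64, M3=106, M4=118
Σ MᵢCᵢ = 0·64 + 64·58 + 106·24 + 118·24 = 0 + 3712 + 2544 + 2832 = 9088
Σ Rᵢ = 0 + 16 + 12 + 12 = 40
N̂ = 9088 / 40 ≈ 227.2 → 227

N ≈ 227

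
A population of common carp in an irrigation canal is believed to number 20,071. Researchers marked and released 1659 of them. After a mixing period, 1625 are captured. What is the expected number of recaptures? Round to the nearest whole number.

The marked fraction of the population is 1659/20071, so in a sample of 1625 expect C·(M/N) marked.
E[R] = 1659 × 1625 / 20071 = 2695875 / 20071 ≈ 134.3 → 134

expected recaptures ≈ 134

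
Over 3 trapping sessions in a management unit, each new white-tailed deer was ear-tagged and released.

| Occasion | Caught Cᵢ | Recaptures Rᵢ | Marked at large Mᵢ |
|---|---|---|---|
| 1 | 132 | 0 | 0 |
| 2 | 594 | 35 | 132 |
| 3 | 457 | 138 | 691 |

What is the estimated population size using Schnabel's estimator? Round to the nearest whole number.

N ≈ 2279

Σ MᵢCᵢ = 0·132 + 132·594 + 691·457 = 0 + 78408 + 315787 = 394195
Σ Rᵢ = 0 + 35 + 138 = 173
N̂ = 394195 / 173 ≈ 2278.6 → 2279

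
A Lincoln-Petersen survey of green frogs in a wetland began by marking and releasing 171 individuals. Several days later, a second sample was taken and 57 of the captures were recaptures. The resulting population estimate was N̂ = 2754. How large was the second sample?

From N = M·C/R: C = N·R / M = 2754·57 / 171 = 156978 / 171 = 918.

C = 918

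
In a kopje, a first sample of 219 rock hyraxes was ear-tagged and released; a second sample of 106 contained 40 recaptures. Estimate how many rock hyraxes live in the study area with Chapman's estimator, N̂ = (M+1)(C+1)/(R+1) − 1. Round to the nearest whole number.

N̂ = (219+1)(106+1)/(40+1) − 1 = 220·107/41 − 1
= 23540/41 − 1 ≈ 574.1 − 1 ≈ 573.1 → 573

N ≈ 573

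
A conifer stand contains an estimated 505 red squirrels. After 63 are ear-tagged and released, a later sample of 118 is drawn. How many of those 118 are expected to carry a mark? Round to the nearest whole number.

Expected recaptures E[R] = M·C / N.
E[R] = 63 × 118 / 505 = 7434 / 505 ≈ 14.7 → 15

expected recaptures ≈ 15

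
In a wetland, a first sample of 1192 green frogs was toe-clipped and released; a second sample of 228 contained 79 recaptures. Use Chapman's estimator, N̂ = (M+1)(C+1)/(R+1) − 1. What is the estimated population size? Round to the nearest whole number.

N ≈ 3414

N̂ = (1192+1)(228+1)/(79+1) − 1 = 1193·229/80 − 1
= 273197/80 − 1 ≈ 3415.0 − 1 ≈ 3414.0 → 3414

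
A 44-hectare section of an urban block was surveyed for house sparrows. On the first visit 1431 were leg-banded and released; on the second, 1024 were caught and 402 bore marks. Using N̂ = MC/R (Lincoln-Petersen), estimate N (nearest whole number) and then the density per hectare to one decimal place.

N̂ = 1431·1024/402 = 1465344/402 ≈ 3645.1 → 3645
Density = N̂ / area = 3645 / 44 ≈ 82.84 → 82.8 per hectare

density ≈ 82.8 house sparrows per hectare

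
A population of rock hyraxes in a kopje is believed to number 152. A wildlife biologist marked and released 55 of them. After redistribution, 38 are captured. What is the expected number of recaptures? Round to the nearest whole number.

expected recaptures ≈ 14

Expected recaptures E[R] = M·C / N.
E[R] = 55 × 38 / 152 = 2090 / 152 ≈ 13.8 → 14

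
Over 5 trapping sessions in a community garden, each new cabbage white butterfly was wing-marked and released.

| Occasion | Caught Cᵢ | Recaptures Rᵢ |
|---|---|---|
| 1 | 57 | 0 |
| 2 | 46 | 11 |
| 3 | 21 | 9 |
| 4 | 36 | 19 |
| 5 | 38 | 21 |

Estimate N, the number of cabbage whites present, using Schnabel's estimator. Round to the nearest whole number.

N ≈ 215

Marked at large before each occasion: Mᵢ = Σⱼ<ᵢ (Cⱼ − Rⱼ) → M1=0, M2=57, M3=92, M4=104, M5=121
Σ MᵢCᵢ = 0·57 + 57·46 + 92·21 + 104·36 + 121·38 = 0 + 2622 + 1932 + 3744 + 4598 = 12896
Σ Rᵢ = 0 + 11 + 9 + 19 + 21 = 60
N̂ = 12896 / 60 ≈ 214.9 → 215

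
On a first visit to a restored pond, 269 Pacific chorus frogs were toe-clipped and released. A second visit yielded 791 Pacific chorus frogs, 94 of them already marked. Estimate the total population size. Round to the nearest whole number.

N = (269 × 791) / 94 = 212779 / 94 ≈ 2263.6 → 2264

N ≈ 2264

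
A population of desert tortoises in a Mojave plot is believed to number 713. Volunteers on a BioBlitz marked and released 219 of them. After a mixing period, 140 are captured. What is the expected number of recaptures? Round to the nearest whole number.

The marked fraction of the population is 219/713, so in a sample of 140 expect C·(M/N) marked.
E[R] = 219 × 140 / 713 = 30660 / 713 ≈ 43.0 → 43

expected recaptures ≈ 43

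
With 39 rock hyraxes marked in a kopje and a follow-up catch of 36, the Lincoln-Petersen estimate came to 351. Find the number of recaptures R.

From N = M·C/R: R = M·C / N = 39·36 / 351 = 1404 / 351 = 4.

R = 4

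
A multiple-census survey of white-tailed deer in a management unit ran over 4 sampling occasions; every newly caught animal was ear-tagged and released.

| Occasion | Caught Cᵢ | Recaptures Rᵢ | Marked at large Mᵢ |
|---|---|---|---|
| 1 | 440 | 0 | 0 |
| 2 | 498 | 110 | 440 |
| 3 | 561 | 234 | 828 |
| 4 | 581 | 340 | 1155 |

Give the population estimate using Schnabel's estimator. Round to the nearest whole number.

Σ MᵢCᵢ = 0·440 + 440·498 + 828·561 + 1155·581 = 0 + 219120 + 464508 + 671055 = 1354683
Σ Rᵢ = 0 + 110 + 234 + 340 = 684
N̂ = 1354683 / 684 ≈ 1980.5 → 1981

N ≈ 1981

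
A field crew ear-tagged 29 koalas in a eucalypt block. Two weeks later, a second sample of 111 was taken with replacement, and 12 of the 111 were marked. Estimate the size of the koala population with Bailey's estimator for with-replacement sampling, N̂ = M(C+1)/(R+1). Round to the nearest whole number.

N ≈ 250

N̂ = 29·(111+1)/(12+1) = 29·112/13 = 3248/13 ≈ 249.8 → 250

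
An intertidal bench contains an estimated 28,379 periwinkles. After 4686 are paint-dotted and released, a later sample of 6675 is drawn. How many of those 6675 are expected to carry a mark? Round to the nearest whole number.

Expected recaptures E[R] = M·C / N.
E[R] = 4686 × 6675 / 28379 = 31279050 / 28379 ≈ 1102.2 → 1102

expected recaptures ≈ 1102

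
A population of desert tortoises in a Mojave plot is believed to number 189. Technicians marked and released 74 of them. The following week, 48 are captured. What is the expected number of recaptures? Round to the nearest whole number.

expected recaptures ≈ 19

The marked fraction of the population is 74/189, so in a sample of 48 expect C·(M/N) marked.
E[R] = 74 × 48 / 189 = 3552 / 189 ≈ 18.8 → 19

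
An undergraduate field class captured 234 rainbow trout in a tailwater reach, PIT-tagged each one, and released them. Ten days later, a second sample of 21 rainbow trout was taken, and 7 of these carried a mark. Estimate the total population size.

N = 702

Lincoln-Petersen assumes M/N = R/C, so N = M·C / R.
N = (234 × 21) / 7 = 4914 / 7 = 702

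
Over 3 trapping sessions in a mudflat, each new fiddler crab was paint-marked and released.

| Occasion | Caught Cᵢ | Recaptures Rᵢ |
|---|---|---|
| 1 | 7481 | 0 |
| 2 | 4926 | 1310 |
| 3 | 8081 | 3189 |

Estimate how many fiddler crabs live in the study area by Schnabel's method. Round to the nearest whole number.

Marked at large before each occasion: Mᵢ = Σⱼ<ᵢ (Cⱼ − Rⱼ) → M1=0, M2=7481, M3=11097
Σ MᵢCᵢ = 0·7481 + 7481·4926 + 11097·8081 = 0 + 36851406 + 89674857 = 126526263
Σ Rᵢ = 0 + 1310 + 3189 = 4499
N̂ = 126526263 / 4499 ≈ 28123.2 → 28123

N ≈ 28,123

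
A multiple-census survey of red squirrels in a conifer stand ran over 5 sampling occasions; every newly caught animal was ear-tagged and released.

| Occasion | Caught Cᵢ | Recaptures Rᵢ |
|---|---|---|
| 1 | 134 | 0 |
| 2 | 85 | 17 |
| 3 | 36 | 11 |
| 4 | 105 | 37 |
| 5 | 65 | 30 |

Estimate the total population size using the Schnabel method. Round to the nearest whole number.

Marked at large before each occasion: Mᵢ = Σⱼ<ᵢ (Cⱼ − Rⱼ) → M1=0, M2=134, M3=202, M4=227, M5=295
Σ MᵢCᵢ = 0·134 + 134·85 + 202·36 + 227·105 + 295·65 = 0 + 11390 + 7272 + 23835 + 19175 = 61672
Σ Rᵢ = 0 + 17 + 11 + 37 + 30 = 95
N̂ = 61672 / 95 ≈ 649.2 → 649

N ≈ 649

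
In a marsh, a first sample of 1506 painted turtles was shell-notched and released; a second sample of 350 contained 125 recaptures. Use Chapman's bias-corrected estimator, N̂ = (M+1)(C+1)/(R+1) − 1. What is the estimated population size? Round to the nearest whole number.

N̂ = (1506+1)(350+1)/(125+1) − 1 = 1507·351/126 − 1
= 528957/126 − 1 ≈ 4198.1 − 1 ≈ 4197.1 → 4197

N ≈ 4197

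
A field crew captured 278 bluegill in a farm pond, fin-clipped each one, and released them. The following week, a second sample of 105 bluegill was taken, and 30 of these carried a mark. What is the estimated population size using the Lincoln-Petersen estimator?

N = (278 × 105) / 30 = 29190 / 30 = 973

N = 973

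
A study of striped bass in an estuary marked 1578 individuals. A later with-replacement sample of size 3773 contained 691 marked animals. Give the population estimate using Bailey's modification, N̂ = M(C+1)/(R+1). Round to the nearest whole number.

N̂ = 1578·(3773+1)/(691+1) = 1578·3774/692 = 5955372/692 ≈ 8606.0 → 8606

N ≈ 8606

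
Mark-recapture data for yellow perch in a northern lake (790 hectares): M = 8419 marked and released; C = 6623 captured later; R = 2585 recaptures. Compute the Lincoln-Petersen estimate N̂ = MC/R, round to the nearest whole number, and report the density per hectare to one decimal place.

density ≈ 27.3 yellow perch per hectare

N̂ = 8419·6623/2585 = 55759037/2585 ≈ 21570.2 → 21570
Density = N̂ / area = 21570 / 790 ≈ 27.30 → 27.3 per hectare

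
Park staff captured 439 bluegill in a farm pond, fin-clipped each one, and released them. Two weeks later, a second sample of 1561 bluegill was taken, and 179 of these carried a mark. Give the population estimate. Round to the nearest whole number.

N ≈ 3828

N = (439 × 1561) / 179 = 685279 / 179 ≈ 3828.4 → 3828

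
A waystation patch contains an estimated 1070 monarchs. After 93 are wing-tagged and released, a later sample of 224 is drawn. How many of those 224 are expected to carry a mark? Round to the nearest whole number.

expected recaptures ≈ 19

Expected recaptures E[R] = M·C / N.
E[R] = 93 × 224 / 1070 = 20832 / 1070 ≈ 19.47 → 19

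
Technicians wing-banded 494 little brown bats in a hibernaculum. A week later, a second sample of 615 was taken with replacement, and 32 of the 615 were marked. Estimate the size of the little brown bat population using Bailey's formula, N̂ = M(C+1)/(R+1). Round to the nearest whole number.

N̂ = 494·(615+1)/(32+1) = 494·616/33 = 304304/33 ≈ 9221.3 → 9221

N ≈ 9221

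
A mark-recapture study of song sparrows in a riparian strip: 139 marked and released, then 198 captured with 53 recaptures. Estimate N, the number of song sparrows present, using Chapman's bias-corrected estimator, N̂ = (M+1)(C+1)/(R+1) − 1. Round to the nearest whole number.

N ≈ 515

N̂ = (139+1)(198+1)/(53+1) − 1 = 140·199/54 − 1
= 27860/54 − 1 ≈ 515.9 − 1 ≈ 514.9 → 515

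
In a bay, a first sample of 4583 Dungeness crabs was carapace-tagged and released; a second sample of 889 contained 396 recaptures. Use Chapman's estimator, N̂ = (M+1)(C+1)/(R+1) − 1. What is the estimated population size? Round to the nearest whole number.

N̂ = (4583+1)(889+1)/(396+1) − 1 = 4584·890/397 − 1
= 4079760/397 − 1 ≈ 10276.47 − 1 ≈ 10275.47 → 10275

N ≈ 10,275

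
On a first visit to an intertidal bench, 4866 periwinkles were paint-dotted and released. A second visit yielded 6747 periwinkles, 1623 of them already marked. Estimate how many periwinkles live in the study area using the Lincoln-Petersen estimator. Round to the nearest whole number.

N = (4866 × 6747) / 1623 = 32830902 / 1623 ≈ 20228.5 → 20229

N ≈ 20,229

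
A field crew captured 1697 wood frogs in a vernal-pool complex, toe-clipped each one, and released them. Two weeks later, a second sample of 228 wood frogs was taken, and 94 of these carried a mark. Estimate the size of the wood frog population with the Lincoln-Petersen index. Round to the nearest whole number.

N = (1697 × 228) / 94 = 386916 / 94 ≈ 4116.1 → 4116

N ≈ 4116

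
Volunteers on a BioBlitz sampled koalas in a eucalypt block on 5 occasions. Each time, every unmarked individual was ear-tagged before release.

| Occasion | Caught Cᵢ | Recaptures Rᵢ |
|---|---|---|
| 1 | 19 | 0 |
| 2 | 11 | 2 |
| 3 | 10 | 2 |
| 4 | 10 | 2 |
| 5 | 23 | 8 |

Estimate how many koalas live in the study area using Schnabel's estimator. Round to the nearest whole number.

N ≈ 133

Marked at large before each occasion: Mᵢ = Σⱼ<ᵢ (Cⱼ − Rⱼ) → M1=0, M2=19, M3=28, M4=36, M5=44
Σ MᵢCᵢ = 0·19 + 19·11 + 28·10 + 36·10 + 44·23 = 0 + 209 + 280 + 360 + 1012 = 1861
Σ Rᵢ = 0 + 2 + 2 + 2 + 8 = 14
N̂ = 1861 / 14 ≈ 132.9 → 133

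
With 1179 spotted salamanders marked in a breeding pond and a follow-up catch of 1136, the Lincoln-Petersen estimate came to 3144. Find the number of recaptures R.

From N = M·C/R: R = M·C / N = 1179·1136 / 3144 = 1339344 / 3144 = 426.

R = 426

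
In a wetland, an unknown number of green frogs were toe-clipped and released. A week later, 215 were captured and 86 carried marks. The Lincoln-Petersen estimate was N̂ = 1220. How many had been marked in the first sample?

From N = M·C/R: M = N·R / C = 1220·86 / 215 = 104920 / 215 = 488.

M = 488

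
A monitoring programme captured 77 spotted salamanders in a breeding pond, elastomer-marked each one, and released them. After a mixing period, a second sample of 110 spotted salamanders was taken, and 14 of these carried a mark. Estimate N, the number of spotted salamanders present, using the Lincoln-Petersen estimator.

Lincoln-Petersen assumes M/N = R/C, so N = M·C / R.
N = (77 × 110) / 14 = 8470 / 14 = 605

N = 605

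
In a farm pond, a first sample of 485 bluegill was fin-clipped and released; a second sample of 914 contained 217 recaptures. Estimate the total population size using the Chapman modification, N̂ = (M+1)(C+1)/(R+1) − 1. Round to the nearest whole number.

N̂ = (485+1)(914+1)/(217+1) − 1 = 486·915/218 − 1
= 444690/218 − 1 ≈ 2039.9 − 1 ≈ 2038.9 → 2039

N ≈ 2039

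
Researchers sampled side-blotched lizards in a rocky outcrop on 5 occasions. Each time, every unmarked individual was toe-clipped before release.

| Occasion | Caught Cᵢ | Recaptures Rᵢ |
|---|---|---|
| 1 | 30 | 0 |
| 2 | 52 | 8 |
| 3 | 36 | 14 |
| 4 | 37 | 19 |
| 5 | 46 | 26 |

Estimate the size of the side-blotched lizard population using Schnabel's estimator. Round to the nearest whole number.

N ≈ 194

Marked at large before each occasion: Mᵢ = Σⱼ<ᵢ (Cⱼ − Rⱼ) → M1=0, M2=30, M3=74, M4=96, M5=114
Σ MᵢCᵢ = 0·30 + 30·52 + 74·36 + 96·37 + 114·46 = 0 + 1560 + 2664 + 3552 + 5244 = 13020
Σ Rᵢ = 0 + 8 + 14 + 19 + 26 = 67
N̂ = 13020 / 67 ≈ 194.3 → 194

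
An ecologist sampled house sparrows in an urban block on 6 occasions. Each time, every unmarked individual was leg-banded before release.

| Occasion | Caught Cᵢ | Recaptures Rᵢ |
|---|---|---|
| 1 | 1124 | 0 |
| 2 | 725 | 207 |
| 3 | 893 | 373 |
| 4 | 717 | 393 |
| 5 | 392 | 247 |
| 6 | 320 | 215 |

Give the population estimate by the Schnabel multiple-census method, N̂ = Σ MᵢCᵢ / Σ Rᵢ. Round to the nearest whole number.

Marked at large before each occasion: Mᵢ = Σⱼ<ᵢ (Cⱼ − Rⱼ) → M1=0, M2=1124, M3=1642, M4=2162, M5=2486, M6=2631
Σ MᵢCᵢ = 0·1124 + 1124·725 + 1642·893 + 2162·717 + 2486·392 + 2631·320 = 0 + 814900 + 1466306 + 1550154 + 974512 + 841920 = 5647792
Σ Rᵢ = 0 + 207 + 373 + 393 + 247 + 215 = 1435
N̂ = 5647792 / 1435 ≈ 3935.7 → 3936

N ≈ 3936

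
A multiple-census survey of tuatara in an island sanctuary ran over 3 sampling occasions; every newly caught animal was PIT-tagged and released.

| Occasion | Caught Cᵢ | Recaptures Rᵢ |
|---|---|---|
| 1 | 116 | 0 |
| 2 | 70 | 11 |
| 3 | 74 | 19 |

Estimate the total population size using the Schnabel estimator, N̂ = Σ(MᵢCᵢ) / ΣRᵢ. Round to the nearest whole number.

N ≈ 702

Marked at large before each occasion: Mᵢ = Σⱼ<ᵢ (Cⱼ − Rⱼ) → M1=0, M2=116, M3=175
Σ MᵢCᵢ = 0·116 + 116·70 + 175·74 = 0 + 8120 + 12950 = 21070
Σ Rᵢ = 0 + 11 + 19 = 30
N̂ = 21070 / 30 ≈ 702.3 → 702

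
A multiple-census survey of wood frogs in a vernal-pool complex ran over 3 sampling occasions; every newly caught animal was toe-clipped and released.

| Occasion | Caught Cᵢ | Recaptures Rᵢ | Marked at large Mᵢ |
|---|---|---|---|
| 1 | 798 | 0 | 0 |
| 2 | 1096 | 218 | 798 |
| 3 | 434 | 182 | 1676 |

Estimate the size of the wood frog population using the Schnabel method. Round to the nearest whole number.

Σ MᵢCᵢ = 0·798 + 798·1096 + 1676·434 = 0 + 874608 + 727384 = 1601992
Σ Rᵢ = 0 + 218 + 182 = 400
N̂ = 1601992 / 400 ≈ 4005.0 → 4005

N ≈ 4005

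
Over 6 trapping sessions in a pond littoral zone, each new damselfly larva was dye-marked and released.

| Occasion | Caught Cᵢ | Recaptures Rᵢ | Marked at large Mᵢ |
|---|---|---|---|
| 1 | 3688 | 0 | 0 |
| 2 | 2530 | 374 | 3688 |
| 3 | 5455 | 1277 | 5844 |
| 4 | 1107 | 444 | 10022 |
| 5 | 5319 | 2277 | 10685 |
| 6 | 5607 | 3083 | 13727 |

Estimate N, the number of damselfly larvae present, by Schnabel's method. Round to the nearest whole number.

Σ MᵢCᵢ = 0·3688 + 3688·2530 + 5844·5455 + 10022·1107 + 10685·5319 + 13727·5607 = 0 + 9330640 + 31879020 + 11094354 + 56833515 + 76967289 = 186104818
Σ Rᵢ = 0 + 374 + 1277 + 444 + 2277 + 3083 = 7455
N̂ = 186104818 / 7455 ≈ 24963.8 → 24964

N ≈ 24,964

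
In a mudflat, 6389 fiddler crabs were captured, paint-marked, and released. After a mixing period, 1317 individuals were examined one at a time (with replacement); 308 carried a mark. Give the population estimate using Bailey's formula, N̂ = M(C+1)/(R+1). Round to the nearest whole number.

N̂ = 6389·(1317+1)/(308+1) = 6389·1318/309 = 8420702/309 ≈ 27251.46 → 27251

N ≈ 27,251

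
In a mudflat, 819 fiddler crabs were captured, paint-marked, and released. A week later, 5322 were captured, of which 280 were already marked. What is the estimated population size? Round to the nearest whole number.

N = (819 × 5322) / 280 = 4358718 / 280 ≈ 15566.9 → 15567

N ≈ 15,567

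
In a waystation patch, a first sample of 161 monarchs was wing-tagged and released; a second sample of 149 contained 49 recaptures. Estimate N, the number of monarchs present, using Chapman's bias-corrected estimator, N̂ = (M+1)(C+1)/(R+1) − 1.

N = 485

N̂ = (161+1)(149+1)/(49+1) − 1 = 162·150/50 − 1
= 24300/50 − 1 = 486 − 1 = 485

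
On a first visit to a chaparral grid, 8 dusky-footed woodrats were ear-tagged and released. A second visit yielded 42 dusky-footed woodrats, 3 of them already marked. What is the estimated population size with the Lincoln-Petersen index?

N = 112

N = (8 × 42) / 3 = 336 / 3 = 112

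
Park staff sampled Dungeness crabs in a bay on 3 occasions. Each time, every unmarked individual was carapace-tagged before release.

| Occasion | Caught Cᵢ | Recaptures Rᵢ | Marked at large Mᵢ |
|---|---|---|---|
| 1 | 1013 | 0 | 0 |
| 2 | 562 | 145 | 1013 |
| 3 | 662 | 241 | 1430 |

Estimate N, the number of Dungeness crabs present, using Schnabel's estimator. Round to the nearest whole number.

N ≈ 3927

Σ MᵢCᵢ = 0·1013 + 1013·562 + 1430·662 = 0 + 569306 + 946660 = 1515966
Σ Rᵢ = 0 + 145 + 241 = 386
N̂ = 1515966 / 386 ≈ 3927.4 → 3927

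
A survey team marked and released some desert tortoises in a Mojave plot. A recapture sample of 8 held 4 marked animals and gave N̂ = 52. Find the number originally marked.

M = 26

From N = M·C/R: M = N·R / C = 52·4 / 8 = 208 / 8 = 26.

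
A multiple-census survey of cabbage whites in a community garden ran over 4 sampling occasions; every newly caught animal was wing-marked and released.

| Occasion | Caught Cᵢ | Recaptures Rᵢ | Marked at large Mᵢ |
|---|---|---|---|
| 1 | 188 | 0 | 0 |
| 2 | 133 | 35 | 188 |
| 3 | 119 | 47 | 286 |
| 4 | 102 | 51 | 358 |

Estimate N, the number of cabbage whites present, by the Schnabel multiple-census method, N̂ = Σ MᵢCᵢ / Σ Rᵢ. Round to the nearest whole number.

Σ MᵢCᵢ = 0·188 + 188·133 + 286·119 + 358·102 = 0 + 25004 + 34034 + 36516 = 95554
Σ Rᵢ = 0 + 35 + 47 + 51 = 133
N̂ = 95554 / 133 ≈ 718.45 → 718

N ≈ 718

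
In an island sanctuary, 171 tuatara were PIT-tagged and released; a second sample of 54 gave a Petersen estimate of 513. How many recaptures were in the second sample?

R = 18

From N = M·C/R: R = M·C / N = 171·54 / 513 = 9234 / 513 = 18.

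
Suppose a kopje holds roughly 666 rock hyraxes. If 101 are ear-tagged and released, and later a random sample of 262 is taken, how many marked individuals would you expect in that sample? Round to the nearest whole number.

Expected recaptures E[R] = M·C / N.
E[R] = 101 × 262 / 666 = 26462 / 666 ≈ 39.7 → 40

expected recaptures ≈ 40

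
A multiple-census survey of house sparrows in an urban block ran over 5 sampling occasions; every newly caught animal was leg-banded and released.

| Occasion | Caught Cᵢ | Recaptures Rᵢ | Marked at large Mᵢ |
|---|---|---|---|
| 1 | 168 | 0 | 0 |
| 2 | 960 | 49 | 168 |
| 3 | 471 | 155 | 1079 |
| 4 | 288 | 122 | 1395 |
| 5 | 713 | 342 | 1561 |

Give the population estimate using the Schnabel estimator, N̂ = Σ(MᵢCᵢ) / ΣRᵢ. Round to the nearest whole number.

N ≈ 3270

Σ MᵢCᵢ = 0·168 + 168·960 + 1079·471 + 1395·288 + 1561·713 = 0 + 161280 + 508209 + 401760 + 1112993 = 2184242
Σ Rᵢ = 0 + 49 + 155 + 122 + 342 = 668
N̂ = 2184242 / 668 ≈ 3269.8 → 3270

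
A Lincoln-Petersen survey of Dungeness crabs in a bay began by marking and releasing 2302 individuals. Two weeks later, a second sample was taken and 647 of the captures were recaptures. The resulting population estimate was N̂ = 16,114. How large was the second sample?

From N = M·C/R: C = N·R / M = 16114·647 / 2302 = 10425758 / 2302 = 4529.

C = 4529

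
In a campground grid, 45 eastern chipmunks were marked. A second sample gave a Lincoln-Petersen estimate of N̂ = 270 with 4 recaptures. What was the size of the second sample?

C = 24

From N = M·C/R: C = N·R / M = 270·4 / 45 = 1080 / 45 = 24.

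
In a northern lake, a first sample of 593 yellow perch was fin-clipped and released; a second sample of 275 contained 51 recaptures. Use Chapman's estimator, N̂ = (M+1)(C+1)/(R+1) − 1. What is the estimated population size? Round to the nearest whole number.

N̂ = (593+1)(275+1)/(51+1) − 1 = 594·276/52 − 1
= 163944/52 − 1 ≈ 3152.8 − 1 ≈ 3151.8 → 3152

N ≈ 3152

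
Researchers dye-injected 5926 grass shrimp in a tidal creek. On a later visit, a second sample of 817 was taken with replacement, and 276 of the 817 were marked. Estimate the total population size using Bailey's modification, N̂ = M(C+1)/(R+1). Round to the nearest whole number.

N ≈ 17,500

N̂ = 5926·(817+1)/(276+1) = 5926·818/277 = 4847468/277 ≈ 17499.9 → 17500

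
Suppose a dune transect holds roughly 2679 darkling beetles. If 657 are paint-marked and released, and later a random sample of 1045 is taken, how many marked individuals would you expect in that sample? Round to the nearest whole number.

expected recaptures ≈ 256

The marked fraction of the population is 657/2679, so in a sample of 1045 expect C·(M/N) marked.
E[R] = 657 × 1045 / 2679 = 686565 / 2679 ≈ 256.3 → 256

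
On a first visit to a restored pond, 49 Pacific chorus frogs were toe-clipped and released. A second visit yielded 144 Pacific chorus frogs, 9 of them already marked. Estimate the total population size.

N = (49 × 144) / 9 = 7056 / 9 = 784

N = 784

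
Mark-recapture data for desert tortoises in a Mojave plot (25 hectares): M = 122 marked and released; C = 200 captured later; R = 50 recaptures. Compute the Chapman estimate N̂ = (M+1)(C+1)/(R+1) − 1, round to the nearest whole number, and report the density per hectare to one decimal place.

density ≈ 19.4 desert tortoises per hectare

N̂ = 123·201/51 − 1 = 24723/51 − 1 ≈ 483.8 → 484
Density = N̂ / area = 484 / 25 ≈ 19.36 → 19.4 per hectare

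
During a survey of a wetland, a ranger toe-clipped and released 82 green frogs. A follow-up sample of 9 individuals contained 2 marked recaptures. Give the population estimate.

N = 369

Lincoln-Petersen assumes M/N = R/C, so N = M·C / R.
N = (82 × 9) / 2 = 738 / 2 = 369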